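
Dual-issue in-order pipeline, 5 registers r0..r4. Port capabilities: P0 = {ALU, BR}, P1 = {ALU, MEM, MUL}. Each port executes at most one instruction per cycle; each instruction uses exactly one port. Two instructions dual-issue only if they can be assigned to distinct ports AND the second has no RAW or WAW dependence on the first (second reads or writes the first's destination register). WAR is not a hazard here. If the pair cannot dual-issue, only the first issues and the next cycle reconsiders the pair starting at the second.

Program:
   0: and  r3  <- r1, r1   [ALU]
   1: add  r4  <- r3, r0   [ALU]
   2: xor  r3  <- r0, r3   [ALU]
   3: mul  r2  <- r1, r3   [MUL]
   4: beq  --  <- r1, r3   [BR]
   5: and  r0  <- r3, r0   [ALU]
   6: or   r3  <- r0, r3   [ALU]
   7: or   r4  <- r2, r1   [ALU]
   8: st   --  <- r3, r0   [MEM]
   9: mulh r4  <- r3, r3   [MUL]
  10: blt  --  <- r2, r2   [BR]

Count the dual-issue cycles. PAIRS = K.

PAIRS = 4

0. and @i0  | RAW r3
1. add xor @i1,i2  | 2-wide
2. mul beq @i3,i4  | 2-wide
3. and @i5  | RAW r0
4. or or @i6,i7  | 2-wide
5. st @i8  | no-port MEM/MUL
6. mulh blt @i9,i10  | 2-wide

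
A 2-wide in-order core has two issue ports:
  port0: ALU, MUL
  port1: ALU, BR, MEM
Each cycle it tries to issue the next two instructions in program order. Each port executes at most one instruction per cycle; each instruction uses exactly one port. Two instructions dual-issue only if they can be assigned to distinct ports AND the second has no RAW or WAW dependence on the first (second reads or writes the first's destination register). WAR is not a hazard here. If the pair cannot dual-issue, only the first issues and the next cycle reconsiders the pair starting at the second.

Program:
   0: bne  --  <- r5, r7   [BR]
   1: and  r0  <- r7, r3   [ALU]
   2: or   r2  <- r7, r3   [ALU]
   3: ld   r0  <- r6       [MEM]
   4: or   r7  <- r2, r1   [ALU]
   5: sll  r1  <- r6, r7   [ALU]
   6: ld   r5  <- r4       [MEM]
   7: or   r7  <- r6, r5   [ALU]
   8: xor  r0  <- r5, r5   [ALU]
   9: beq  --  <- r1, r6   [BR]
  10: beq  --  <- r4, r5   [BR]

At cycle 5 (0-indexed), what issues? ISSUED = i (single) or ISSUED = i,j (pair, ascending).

ISSUED = 9

[0] i0&i1  bne and  -- dual
[1] i2&i3  or ld  -- dual
[2] i4  or  -- RAW r7
[3] i5&i6  sll ld  -- dual
[4] i7&i8  or xor  -- dual
[5] i9  beq  -- no-port BR/BR
[6] i10  beq  -- tail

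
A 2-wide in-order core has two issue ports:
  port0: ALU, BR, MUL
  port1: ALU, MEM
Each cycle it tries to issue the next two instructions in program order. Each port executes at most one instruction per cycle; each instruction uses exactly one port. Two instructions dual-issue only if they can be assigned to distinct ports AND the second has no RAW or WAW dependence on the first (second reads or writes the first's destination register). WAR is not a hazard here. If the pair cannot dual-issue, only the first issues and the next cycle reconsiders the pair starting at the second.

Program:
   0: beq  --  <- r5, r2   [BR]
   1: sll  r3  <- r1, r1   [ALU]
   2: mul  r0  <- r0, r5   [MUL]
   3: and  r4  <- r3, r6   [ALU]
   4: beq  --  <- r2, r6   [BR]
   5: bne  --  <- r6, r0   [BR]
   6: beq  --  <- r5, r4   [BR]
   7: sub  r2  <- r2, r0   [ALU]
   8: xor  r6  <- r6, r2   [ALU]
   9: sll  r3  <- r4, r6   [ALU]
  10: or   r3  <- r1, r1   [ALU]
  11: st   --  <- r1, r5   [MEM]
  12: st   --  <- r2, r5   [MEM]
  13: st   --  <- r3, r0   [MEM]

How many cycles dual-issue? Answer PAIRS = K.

PAIRS = 4

0. beq.BR/sll.ALU @i0/i1  | pair
1. mul.MUL/and.ALU @i2/i3  | pair
2. beq.BR @i4  | no-port BR/BR
3. bne.BR @i5  | no-port BR/BR
4. beq.BR/sub.ALU @i6/i7  | pair
5. xor.ALU @i8  | RAW r6
6. sll.ALU @i9  | WAW r3
7. or.ALU/st.MEM @i10/i11  | pair
8. st.MEM @i12  | no-port MEM/MEM
9. st.MEM @i13  | tail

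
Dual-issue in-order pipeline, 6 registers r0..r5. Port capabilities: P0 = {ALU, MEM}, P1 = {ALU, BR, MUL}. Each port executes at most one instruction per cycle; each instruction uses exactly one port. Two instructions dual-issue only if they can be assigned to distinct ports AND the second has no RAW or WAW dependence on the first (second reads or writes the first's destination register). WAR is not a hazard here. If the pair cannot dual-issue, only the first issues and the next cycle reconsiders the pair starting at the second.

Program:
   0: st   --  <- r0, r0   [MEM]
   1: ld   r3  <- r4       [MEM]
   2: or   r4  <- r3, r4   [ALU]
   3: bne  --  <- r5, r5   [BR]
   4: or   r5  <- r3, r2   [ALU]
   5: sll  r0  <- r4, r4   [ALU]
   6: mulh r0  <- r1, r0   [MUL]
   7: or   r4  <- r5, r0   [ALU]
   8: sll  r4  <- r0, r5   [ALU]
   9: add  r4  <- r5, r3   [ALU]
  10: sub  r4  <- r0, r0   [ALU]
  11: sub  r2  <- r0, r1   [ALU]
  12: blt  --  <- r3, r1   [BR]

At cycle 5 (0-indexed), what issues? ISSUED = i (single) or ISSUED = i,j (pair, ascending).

c0: i0 st  no-port MEM/MEM
c1: i1 ld  RAW r3
c2: i2+i3 or bne  dual
c3: i4+i5 or sll  dual
c4: i6 mulh  RAW r0
c5: i7 or  WAW r4
c6: i8 sll  WAW r4
c7: i9 add  WAW r4
c8: i10+i11 sub sub  dual
c9: i12 blt  tail

ISSUED = 7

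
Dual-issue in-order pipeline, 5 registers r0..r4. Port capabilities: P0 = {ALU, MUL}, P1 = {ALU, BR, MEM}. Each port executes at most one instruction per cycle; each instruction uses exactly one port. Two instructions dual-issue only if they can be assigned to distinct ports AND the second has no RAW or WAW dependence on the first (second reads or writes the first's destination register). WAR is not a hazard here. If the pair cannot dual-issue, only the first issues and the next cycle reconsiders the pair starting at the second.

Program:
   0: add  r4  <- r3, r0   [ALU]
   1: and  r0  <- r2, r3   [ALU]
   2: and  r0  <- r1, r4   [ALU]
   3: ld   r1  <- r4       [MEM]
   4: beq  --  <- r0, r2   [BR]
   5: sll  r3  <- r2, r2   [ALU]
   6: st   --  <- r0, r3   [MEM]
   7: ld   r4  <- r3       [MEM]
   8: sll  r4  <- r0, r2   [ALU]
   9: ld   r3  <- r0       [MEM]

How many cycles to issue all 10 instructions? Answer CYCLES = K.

CYCLES = 6

[0] i0/i1  add.ALU;and.ALU  -- dual
[1] i2/i3  and.ALU;ld.MEM  -- dual
[2] i4/i5  beq.BR;sll.ALU  -- dual
[3] i6  st.MEM  -- no-port MEM/MEM
[4] i7  ld.MEM  -- WAW r4
[5] i8/i9  sll.ALU;ld.MEM  -- dual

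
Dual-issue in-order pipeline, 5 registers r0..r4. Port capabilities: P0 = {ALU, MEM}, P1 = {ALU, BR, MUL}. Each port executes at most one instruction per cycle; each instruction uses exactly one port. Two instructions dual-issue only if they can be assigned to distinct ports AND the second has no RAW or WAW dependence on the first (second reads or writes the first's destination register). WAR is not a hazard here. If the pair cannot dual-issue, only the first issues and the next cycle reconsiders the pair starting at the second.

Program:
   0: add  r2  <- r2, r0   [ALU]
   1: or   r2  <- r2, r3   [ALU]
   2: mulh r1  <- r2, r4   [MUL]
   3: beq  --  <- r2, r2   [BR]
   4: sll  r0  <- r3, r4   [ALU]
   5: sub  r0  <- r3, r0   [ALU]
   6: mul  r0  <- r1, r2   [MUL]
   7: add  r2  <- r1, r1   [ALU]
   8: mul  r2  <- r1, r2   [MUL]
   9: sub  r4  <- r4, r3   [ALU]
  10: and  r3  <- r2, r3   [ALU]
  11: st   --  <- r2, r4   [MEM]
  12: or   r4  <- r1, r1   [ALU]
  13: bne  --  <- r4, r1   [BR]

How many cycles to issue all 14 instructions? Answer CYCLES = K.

CYCLES = 10

  cy0 -> i0 (add) RAW+WAW r2
  cy1 -> i1 (or) RAW r2
  cy2 -> i2 (mulh) no-port MUL/BR
  cy3 -> i3/i4 (beq+sll) 2-wide
  cy4 -> i5 (sub) WAW r0
  cy5 -> i6/i7 (mul+add) 2-wide
  cy6 -> i8/i9 (mul+sub) 2-wide
  cy7 -> i10/i11 (and+st) 2-wide
  cy8 -> i12 (or) RAW r4
  cy9 -> i13 (bne) tail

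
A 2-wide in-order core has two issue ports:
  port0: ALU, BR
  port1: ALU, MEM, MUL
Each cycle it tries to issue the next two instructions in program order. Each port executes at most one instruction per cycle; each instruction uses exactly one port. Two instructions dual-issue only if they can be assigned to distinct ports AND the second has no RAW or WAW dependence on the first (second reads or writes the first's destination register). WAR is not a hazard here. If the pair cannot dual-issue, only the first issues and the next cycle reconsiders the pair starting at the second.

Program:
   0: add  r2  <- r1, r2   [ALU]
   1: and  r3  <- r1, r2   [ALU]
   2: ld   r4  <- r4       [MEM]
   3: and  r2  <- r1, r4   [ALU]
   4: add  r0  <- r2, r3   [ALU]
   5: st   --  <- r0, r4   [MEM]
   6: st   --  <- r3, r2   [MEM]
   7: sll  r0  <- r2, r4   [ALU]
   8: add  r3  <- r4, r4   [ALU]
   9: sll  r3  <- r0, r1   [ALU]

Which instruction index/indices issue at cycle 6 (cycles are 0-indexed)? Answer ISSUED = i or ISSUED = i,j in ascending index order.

ISSUED = 8

t=0 i0:add.ALU ; RAW r2
t=1 i1,i2:and.ALU;ld.MEM ; dual
t=2 i3:and.ALU ; RAW r2
t=3 i4:add.ALU ; RAW r0
t=4 i5:st.MEM ; no-port MEM/MEM
t=5 i6,i7:st.MEM;sll.ALU ; dual
t=6 i8:add.ALU ; WAW r3
t=7 i9:sll.ALU ; tail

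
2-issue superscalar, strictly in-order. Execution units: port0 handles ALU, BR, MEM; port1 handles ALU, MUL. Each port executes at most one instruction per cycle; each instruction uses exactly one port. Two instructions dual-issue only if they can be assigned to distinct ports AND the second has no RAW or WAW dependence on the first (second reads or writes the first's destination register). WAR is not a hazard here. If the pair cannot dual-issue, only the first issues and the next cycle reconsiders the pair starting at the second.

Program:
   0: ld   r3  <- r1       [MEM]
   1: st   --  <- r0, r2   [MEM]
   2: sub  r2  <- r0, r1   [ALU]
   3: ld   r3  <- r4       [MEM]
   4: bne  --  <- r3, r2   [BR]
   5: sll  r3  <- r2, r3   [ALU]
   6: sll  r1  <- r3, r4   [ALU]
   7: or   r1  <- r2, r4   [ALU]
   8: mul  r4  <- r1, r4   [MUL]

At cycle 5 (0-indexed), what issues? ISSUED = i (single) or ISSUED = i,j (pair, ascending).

ISSUED = 7

[0] i0  ld.MEM  -- no-port MEM/MEM
[1] i1,i2  st.MEM;sub.ALU  -- pair
[2] i3  ld.MEM  -- no-port MEM/BR
[3] i4,i5  bne.BR;sll.ALU  -- pair
[4] i6  sll.ALU  -- WAW r1
[5] i7  or.ALU  -- RAW r1
[6] i8  mul.MUL  -- tail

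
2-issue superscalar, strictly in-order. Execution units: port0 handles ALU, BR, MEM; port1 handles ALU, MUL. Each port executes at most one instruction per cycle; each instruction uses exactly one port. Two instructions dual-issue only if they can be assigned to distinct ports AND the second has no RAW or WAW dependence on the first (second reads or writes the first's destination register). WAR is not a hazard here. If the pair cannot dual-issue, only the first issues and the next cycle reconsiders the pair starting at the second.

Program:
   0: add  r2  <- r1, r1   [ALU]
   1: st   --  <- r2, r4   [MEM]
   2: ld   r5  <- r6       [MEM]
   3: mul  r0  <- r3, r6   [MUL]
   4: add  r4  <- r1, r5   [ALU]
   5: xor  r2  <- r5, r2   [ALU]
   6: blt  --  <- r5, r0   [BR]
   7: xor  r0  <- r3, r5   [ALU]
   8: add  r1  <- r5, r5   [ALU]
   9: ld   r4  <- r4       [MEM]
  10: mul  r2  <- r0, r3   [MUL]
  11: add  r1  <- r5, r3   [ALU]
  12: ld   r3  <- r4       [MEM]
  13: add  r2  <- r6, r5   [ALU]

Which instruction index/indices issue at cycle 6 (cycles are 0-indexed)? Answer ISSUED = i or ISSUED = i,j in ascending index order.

ISSUED = 10,11

t=0 i0:add ; RAW r2
t=1 i1:st ; no-port MEM/MEM
t=2 i2&i3:ld/mul ; pair
t=3 i4&i5:add/xor ; pair
t=4 i6&i7:blt/xor ; pair
t=5 i8&i9:add/ld ; pair
t=6 i10&i11:mul/add ; pair
t=7 i12&i13:ld/add ; pair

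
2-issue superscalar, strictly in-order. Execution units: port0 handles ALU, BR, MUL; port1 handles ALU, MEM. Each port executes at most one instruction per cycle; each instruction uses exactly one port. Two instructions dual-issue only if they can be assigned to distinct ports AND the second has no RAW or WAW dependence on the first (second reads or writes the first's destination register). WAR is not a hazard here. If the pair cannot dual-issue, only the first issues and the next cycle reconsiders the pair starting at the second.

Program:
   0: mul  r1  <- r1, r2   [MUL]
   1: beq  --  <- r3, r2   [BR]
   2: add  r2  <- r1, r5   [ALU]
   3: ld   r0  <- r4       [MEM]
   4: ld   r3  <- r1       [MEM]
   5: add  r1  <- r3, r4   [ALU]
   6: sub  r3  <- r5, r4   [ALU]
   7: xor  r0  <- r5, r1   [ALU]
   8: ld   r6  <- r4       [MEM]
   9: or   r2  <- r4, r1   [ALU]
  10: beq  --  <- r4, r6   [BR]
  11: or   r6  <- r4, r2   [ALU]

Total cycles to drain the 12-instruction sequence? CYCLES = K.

CYCLES = 8

#0 head=0: mul i0 no-port MUL/BR
#1 head=1: beq/add i1,i2 2-wide
#2 head=3: ld i3 no-port MEM/MEM
#3 head=4: ld i4 RAW r3
#4 head=5: add/sub i5,i6 2-wide
#5 head=7: xor/ld i7,i8 2-wide
#6 head=9: or/beq i9,i10 2-wide
#7 head=11: or i11 tail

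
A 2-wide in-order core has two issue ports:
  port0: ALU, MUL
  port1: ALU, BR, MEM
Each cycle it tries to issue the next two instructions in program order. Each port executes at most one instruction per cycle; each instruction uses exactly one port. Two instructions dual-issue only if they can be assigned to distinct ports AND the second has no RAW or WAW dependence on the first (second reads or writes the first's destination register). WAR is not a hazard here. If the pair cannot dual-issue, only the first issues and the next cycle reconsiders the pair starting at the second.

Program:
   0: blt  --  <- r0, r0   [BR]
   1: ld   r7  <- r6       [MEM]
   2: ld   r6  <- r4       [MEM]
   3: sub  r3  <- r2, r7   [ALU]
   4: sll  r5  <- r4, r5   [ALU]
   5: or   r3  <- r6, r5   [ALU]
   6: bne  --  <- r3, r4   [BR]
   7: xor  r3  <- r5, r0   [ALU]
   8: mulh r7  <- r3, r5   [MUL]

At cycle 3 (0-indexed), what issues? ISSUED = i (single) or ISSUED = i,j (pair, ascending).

ISSUED = 4

#0 head=0: blt i0 no-port BR/MEM
#1 head=1: ld i1 no-port MEM/MEM
#2 head=2: ld+sub i2&i3 2-wide
#3 head=4: sll i4 RAW r5
#4 head=5: or i5 RAW r3
#5 head=6: bne+xor i6&i7 2-wide
#6 head=8: mulh i8 tail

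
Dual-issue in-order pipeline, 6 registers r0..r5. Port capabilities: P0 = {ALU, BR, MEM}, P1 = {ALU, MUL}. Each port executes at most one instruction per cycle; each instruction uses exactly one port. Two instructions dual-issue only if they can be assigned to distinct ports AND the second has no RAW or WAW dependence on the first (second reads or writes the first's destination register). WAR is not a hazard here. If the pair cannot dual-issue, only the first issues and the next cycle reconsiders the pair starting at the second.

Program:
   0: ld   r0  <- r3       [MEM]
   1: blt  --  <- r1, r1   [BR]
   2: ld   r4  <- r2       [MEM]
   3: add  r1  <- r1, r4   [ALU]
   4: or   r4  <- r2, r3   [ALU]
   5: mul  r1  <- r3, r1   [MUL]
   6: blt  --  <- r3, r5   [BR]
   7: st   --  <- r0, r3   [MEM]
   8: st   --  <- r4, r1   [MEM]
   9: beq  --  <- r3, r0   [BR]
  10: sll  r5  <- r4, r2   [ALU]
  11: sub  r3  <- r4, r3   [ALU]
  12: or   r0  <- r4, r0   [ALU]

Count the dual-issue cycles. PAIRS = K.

PAIRS = 4

#0 head=0: ld.MEM i0 no-port MEM/BR
#1 head=1: blt.BR i1 no-port BR/MEM
#2 head=2: ld.MEM i2 RAW r4
#3 head=3: add.ALU/or.ALU i3,i4 pair
#4 head=5: mul.MUL/blt.BR i5,i6 pair
#5 head=7: st.MEM i7 no-port MEM/MEM
#6 head=8: st.MEM i8 no-port MEM/BR
#7 head=9: beq.BR/sll.ALU i9,i10 pair
#8 head=11: sub.ALU/or.ALU i11,i12 pair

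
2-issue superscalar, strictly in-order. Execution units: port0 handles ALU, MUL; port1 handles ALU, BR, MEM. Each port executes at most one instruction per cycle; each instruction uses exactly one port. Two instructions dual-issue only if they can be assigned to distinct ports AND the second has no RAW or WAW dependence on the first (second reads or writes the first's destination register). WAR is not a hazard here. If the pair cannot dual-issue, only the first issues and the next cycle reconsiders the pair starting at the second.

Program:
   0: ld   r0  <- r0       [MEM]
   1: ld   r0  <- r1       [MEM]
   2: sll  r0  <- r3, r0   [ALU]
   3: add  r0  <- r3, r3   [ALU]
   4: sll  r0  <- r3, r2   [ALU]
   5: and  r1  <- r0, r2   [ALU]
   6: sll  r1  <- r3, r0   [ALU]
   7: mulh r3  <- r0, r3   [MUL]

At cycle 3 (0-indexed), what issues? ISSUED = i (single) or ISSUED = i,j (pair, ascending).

t=0 i0:ld.MEM ; no-port MEM/MEM
t=1 i1:ld.MEM ; RAW+WAW r0
t=2 i2:sll.ALU ; WAW r0
t=3 i3:add.ALU ; WAW r0
t=4 i4:sll.ALU ; RAW r0
t=5 i5:and.ALU ; WAW r1
t=6 i6/i7:sll.ALU+mulh.MUL ; 2-wide

ISSUED = 3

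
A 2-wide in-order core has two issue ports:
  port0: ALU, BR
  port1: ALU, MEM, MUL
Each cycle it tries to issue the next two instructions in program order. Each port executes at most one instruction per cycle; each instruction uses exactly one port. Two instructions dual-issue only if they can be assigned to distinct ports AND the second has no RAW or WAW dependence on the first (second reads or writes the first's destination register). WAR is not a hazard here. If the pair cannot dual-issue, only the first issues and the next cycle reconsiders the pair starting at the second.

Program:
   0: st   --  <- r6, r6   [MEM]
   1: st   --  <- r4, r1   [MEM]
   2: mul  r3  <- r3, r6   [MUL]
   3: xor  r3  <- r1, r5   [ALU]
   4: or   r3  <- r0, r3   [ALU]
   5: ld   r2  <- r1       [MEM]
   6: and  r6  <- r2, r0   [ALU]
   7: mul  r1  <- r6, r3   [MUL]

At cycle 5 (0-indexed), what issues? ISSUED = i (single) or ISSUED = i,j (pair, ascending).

c0: i0 st  no-port MEM/MEM
c1: i1 st  no-port MEM/MUL
c2: i2 mul  WAW r3
c3: i3 xor  RAW+WAW r3
c4: i4,i5 or/ld  pair
c5: i6 and  RAW r6
c6: i7 mul  tail

ISSUED = 6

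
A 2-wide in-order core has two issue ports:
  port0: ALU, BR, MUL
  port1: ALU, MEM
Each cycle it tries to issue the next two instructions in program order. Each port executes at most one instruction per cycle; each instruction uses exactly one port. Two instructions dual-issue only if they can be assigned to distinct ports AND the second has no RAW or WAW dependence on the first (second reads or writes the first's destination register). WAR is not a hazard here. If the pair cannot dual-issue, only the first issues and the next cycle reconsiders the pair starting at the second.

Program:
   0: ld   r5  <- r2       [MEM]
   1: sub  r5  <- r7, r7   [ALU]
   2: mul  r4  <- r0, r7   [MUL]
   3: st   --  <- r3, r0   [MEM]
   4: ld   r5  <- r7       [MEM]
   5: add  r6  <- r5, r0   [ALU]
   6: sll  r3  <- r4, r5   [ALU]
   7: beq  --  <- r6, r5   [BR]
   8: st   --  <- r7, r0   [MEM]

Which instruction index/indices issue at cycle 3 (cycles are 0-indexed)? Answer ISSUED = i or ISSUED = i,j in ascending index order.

ISSUED = 4

  cy0 -> i0 (ld.MEM) WAW r5
  cy1 -> i1+i2 (sub.ALU/mul.MUL) 2-wide
  cy2 -> i3 (st.MEM) no-port MEM/MEM
  cy3 -> i4 (ld.MEM) RAW r5
  cy4 -> i5+i6 (add.ALU/sll.ALU) 2-wide
  cy5 -> i7+i8 (beq.BR/st.MEM) 2-wide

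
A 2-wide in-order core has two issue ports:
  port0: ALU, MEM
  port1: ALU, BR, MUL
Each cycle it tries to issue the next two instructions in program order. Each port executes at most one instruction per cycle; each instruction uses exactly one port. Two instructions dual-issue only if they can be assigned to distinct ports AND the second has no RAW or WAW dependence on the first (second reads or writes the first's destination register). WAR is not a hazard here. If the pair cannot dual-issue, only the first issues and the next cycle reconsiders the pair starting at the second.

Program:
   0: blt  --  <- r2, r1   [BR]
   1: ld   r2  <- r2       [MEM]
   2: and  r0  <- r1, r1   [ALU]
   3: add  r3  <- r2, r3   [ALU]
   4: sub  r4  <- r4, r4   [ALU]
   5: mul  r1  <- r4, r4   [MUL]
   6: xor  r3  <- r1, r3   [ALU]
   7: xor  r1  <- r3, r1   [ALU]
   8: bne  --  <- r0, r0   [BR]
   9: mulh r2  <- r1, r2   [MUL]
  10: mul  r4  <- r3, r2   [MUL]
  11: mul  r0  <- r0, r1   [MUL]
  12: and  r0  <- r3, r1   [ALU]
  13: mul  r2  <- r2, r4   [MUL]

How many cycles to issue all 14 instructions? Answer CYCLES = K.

c0: i0&i1 blt/ld  dual
c1: i2&i3 and/add  dual
c2: i4 sub  RAW r4
c3: i5 mul  RAW r1
c4: i6 xor  RAW r3
c5: i7&i8 xor/bne  dual
c6: i9 mulh  no-port MUL/MUL
c7: i10 mul  no-port MUL/MUL
c8: i11 mul  WAW r0
c9: i12&i13 and/mul  dual

CYCLES = 10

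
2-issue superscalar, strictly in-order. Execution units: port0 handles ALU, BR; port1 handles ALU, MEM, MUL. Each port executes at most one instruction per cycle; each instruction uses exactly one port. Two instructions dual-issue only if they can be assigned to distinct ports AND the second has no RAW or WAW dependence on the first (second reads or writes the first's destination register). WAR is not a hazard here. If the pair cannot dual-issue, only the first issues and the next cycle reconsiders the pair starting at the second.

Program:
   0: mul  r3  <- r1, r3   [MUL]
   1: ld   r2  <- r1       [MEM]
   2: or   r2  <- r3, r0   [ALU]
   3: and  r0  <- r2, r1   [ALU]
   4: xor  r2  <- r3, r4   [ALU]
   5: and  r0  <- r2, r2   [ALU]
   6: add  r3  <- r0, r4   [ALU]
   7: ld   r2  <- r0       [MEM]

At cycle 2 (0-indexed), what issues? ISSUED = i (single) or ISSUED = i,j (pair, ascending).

t=0 i0:mul ; no-port MUL/MEM
t=1 i1:ld ; WAW r2
t=2 i2:or ; RAW r2
t=3 i3&i4:and;xor ; 2-wide
t=4 i5:and ; RAW r0
t=5 i6&i7:add;ld ; 2-wide

ISSUED = 2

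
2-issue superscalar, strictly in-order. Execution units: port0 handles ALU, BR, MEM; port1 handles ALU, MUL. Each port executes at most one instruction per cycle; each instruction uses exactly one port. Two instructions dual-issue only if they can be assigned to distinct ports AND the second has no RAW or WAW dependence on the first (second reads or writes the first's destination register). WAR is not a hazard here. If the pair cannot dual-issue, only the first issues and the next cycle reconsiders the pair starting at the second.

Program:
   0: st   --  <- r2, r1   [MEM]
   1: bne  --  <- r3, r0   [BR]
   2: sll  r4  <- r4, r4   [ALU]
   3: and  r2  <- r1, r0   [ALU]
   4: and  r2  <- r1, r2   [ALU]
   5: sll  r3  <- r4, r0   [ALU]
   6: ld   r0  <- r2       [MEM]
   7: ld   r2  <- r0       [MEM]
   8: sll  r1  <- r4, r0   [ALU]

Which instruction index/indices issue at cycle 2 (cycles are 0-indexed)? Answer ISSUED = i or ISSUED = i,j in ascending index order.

ISSUED = 3

c0: i0 st  no-port MEM/BR
c1: i1&i2 bne sll  2-wide
c2: i3 and  RAW+WAW r2
c3: i4&i5 and sll  2-wide
c4: i6 ld  no-port MEM/MEM
c5: i7&i8 ld sll  2-wide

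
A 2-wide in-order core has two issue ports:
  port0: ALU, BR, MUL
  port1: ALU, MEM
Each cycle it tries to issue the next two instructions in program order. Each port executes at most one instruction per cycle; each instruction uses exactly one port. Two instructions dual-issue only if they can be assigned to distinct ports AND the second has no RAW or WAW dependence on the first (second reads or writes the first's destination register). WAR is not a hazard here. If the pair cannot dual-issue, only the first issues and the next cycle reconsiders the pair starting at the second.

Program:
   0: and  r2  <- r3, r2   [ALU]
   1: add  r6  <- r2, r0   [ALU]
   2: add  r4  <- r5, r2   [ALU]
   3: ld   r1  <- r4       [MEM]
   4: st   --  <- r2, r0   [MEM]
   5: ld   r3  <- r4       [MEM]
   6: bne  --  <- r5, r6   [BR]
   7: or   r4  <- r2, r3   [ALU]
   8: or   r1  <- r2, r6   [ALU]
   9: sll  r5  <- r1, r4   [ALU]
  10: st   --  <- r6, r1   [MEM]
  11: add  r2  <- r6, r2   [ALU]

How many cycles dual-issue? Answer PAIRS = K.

c0: i0 and  RAW r2
c1: i1,i2 add add  2-wide
c2: i3 ld  no-port MEM/MEM
c3: i4 st  no-port MEM/MEM
c4: i5,i6 ld bne  2-wide
c5: i7,i8 or or  2-wide
c6: i9,i10 sll st  2-wide
c7: i11 add  tail

PAIRS = 4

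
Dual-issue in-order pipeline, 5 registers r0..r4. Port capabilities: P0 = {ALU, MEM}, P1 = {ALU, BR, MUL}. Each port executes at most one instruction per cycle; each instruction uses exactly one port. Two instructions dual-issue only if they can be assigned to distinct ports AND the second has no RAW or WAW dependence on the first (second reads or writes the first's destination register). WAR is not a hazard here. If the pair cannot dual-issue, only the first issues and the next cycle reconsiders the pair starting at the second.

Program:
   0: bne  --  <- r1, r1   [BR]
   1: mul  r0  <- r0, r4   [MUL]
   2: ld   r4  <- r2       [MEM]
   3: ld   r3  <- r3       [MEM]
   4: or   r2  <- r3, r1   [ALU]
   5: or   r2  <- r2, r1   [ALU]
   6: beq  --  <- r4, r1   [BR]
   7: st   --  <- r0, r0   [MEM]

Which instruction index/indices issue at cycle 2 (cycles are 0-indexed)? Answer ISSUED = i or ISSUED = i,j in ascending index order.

  cy0 -> i0 (bne) no-port BR/MUL
  cy1 -> i1&i2 (mul;ld) dual
  cy2 -> i3 (ld) RAW r3
  cy3 -> i4 (or) RAW+WAW r2
  cy4 -> i5&i6 (or;beq) dual
  cy5 -> i7 (st) tail

ISSUED = 3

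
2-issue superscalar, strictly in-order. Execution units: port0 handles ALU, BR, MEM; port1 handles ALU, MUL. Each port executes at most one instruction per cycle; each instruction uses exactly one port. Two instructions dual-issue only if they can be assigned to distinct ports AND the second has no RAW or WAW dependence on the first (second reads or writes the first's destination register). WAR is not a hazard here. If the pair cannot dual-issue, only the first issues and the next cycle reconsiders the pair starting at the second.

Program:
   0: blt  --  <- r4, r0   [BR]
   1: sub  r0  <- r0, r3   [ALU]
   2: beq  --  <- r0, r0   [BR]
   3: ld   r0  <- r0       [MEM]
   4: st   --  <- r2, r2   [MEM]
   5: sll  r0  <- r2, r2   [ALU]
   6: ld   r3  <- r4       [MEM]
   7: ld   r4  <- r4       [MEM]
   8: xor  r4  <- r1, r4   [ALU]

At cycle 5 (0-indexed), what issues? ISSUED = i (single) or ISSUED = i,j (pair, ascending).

c0: i0&i1 blt+sub  dual
c1: i2 beq  no-port BR/MEM
c2: i3 ld  no-port MEM/MEM
c3: i4&i5 st+sll  dual
c4: i6 ld  no-port MEM/MEM
c5: i7 ld  RAW+WAW r4
c6: i8 xor  tail

ISSUED = 7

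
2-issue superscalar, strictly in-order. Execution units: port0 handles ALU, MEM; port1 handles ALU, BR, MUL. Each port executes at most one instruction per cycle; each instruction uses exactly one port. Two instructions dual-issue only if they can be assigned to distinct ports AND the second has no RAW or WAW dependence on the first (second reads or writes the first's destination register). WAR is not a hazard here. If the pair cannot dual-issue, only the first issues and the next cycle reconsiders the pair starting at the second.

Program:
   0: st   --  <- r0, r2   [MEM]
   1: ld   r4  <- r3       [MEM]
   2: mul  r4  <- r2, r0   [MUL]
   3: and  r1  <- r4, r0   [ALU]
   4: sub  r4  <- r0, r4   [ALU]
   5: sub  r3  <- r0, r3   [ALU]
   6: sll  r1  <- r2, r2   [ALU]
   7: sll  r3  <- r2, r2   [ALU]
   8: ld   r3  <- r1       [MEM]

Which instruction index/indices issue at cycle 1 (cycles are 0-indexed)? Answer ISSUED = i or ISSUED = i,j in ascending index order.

  cy0 -> i0 (st) no-port MEM/MEM
  cy1 -> i1 (ld) WAW r4
  cy2 -> i2 (mul) RAW r4
  cy3 -> i3&i4 (and sub) dual
  cy4 -> i5&i6 (sub sll) dual
  cy5 -> i7 (sll) WAW r3
  cy6 -> i8 (ld) tail

ISSUED = 1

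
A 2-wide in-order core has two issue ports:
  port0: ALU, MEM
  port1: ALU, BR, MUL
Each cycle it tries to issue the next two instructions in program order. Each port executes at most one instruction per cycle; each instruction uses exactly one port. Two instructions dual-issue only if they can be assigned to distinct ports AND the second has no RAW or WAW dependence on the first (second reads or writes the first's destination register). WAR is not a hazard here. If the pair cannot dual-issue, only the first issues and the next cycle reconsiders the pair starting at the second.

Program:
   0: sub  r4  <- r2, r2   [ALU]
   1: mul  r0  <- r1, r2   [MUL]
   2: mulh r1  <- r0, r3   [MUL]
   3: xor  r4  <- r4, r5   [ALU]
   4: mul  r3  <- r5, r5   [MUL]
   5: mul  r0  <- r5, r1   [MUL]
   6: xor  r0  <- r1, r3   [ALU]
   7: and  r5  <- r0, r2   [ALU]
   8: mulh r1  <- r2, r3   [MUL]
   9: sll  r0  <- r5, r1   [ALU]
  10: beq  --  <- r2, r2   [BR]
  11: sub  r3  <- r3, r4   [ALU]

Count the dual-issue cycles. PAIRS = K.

[0] i0+i1  sub.ALU;mul.MUL  -- 2-wide
[1] i2+i3  mulh.MUL;xor.ALU  -- 2-wide
[2] i4  mul.MUL  -- no-port MUL/MUL
[3] i5  mul.MUL  -- WAW r0
[4] i6  xor.ALU  -- RAW r0
[5] i7+i8  and.ALU;mulh.MUL  -- 2-wide
[6] i9+i10  sll.ALU;beq.BR  -- 2-wide
[7] i11  sub.ALU  -- tail

PAIRS = 4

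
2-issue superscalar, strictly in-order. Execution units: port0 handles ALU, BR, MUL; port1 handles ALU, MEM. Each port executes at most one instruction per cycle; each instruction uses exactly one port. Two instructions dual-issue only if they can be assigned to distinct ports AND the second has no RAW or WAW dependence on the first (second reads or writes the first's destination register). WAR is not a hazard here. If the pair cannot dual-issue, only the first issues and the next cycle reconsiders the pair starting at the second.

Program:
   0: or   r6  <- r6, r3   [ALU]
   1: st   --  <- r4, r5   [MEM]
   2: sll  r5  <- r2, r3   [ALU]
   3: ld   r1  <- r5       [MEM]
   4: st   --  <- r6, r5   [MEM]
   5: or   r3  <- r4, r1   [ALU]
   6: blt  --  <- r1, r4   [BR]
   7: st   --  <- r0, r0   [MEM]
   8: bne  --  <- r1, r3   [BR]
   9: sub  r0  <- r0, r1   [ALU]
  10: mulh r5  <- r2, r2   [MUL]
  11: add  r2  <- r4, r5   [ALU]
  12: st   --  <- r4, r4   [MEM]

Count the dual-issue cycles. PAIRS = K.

#0 head=0: or st i0&i1 pair
#1 head=2: sll i2 RAW r5
#2 head=3: ld i3 no-port MEM/MEM
#3 head=4: st or i4&i5 pair
#4 head=6: blt st i6&i7 pair
#5 head=8: bne sub i8&i9 pair
#6 head=10: mulh i10 RAW r5
#7 head=11: add st i11&i12 pair

PAIRS = 5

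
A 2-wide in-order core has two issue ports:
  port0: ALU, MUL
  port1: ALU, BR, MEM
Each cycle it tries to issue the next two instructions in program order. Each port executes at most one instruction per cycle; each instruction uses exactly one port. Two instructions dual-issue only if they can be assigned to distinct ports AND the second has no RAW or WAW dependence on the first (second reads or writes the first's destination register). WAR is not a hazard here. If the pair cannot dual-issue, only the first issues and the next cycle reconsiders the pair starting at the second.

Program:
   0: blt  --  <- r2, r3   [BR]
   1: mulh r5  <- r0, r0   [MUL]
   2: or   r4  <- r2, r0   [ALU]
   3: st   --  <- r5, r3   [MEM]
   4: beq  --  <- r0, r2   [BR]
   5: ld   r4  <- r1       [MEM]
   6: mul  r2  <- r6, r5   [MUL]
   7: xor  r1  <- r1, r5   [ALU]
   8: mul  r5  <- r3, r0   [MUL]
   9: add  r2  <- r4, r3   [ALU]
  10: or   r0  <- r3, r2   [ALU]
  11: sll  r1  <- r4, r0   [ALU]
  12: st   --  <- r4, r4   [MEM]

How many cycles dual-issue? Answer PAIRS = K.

#0 head=0: blt.BR+mulh.MUL i0/i1 pair
#1 head=2: or.ALU+st.MEM i2/i3 pair
#2 head=4: beq.BR i4 no-port BR/MEM
#3 head=5: ld.MEM+mul.MUL i5/i6 pair
#4 head=7: xor.ALU+mul.MUL i7/i8 pair
#5 head=9: add.ALU i9 RAW r2
#6 head=10: or.ALU i10 RAW r0
#7 head=11: sll.ALU+st.MEM i11/i12 pair

PAIRS = 5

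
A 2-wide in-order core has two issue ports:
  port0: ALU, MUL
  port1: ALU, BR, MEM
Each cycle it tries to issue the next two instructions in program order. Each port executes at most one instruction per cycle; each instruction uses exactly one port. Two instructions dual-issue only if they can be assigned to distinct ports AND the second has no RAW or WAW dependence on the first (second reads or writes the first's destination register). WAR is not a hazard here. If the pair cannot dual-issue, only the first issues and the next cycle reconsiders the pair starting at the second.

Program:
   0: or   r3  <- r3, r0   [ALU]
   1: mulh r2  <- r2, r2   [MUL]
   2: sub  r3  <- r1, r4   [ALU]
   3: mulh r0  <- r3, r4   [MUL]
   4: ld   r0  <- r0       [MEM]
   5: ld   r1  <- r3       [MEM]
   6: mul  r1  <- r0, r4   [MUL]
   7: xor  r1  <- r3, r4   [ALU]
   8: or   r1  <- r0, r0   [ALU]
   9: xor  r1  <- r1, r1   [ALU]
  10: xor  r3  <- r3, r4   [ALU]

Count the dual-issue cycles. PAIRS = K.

PAIRS = 2

t=0 i0/i1:or mulh ; pair
t=1 i2:sub ; RAW r3
t=2 i3:mulh ; RAW+WAW r0
t=3 i4:ld ; no-port MEM/MEM
t=4 i5:ld ; WAW r1
t=5 i6:mul ; WAW r1
t=6 i7:xor ; WAW r1
t=7 i8:or ; RAW+WAW r1
t=8 i9/i10:xor xor ; pair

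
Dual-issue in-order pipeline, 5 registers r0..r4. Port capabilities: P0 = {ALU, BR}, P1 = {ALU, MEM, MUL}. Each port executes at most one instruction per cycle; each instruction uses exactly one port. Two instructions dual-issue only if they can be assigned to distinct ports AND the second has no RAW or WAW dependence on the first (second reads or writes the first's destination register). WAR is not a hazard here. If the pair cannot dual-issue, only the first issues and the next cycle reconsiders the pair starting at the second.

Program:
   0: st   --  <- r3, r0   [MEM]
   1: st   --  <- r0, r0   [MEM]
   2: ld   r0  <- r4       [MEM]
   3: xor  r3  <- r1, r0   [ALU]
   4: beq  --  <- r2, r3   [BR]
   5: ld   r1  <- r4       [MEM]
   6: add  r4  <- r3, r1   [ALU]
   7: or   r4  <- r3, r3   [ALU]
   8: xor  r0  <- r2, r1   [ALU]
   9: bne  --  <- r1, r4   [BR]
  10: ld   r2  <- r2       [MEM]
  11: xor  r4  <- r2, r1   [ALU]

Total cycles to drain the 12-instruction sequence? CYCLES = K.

CYCLES = 9

c0: i0 st.MEM  no-port MEM/MEM
c1: i1 st.MEM  no-port MEM/MEM
c2: i2 ld.MEM  RAW r0
c3: i3 xor.ALU  RAW r3
c4: i4/i5 beq.BR ld.MEM  2-wide
c5: i6 add.ALU  WAW r4
c6: i7/i8 or.ALU xor.ALU  2-wide
c7: i9/i10 bne.BR ld.MEM  2-wide
c8: i11 xor.ALU  tail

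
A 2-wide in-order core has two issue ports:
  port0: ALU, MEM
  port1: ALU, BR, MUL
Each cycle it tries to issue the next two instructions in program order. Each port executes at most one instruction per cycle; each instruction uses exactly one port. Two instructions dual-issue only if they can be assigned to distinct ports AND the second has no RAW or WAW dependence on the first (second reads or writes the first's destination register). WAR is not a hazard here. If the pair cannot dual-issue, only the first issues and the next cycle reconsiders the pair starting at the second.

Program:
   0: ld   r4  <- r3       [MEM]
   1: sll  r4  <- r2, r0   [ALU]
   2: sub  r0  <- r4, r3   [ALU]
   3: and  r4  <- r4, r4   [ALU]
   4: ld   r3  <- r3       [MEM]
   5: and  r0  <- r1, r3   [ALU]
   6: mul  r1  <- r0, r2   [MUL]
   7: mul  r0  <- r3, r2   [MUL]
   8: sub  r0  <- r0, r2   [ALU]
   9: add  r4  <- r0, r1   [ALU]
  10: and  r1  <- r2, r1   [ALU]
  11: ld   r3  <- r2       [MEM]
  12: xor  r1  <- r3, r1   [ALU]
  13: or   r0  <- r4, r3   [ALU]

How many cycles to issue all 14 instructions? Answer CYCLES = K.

CYCLES = 11

c0: i0 ld  WAW r4
c1: i1 sll  RAW r4
c2: i2+i3 sub/and  pair
c3: i4 ld  RAW r3
c4: i5 and  RAW r0
c5: i6 mul  no-port MUL/MUL
c6: i7 mul  RAW+WAW r0
c7: i8 sub  RAW r0
c8: i9+i10 add/and  pair
c9: i11 ld  RAW r3
c10: i12+i13 xor/or  pair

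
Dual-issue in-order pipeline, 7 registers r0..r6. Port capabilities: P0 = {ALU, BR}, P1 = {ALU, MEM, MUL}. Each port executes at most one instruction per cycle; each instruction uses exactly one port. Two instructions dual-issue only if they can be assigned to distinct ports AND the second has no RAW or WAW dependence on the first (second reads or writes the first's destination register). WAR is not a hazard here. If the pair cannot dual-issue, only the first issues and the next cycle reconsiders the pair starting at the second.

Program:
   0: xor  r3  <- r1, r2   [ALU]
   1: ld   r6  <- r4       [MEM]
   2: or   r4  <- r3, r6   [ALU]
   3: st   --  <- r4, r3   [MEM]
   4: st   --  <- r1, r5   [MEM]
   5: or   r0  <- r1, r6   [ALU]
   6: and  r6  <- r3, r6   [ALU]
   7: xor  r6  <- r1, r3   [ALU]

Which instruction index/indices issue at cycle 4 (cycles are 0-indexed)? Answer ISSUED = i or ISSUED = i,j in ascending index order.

ISSUED = 6

#0 head=0: xor+ld i0&i1 pair
#1 head=2: or i2 RAW r4
#2 head=3: st i3 no-port MEM/MEM
#3 head=4: st+or i4&i5 pair
#4 head=6: and i6 WAW r6
#5 head=7: xor i7 tail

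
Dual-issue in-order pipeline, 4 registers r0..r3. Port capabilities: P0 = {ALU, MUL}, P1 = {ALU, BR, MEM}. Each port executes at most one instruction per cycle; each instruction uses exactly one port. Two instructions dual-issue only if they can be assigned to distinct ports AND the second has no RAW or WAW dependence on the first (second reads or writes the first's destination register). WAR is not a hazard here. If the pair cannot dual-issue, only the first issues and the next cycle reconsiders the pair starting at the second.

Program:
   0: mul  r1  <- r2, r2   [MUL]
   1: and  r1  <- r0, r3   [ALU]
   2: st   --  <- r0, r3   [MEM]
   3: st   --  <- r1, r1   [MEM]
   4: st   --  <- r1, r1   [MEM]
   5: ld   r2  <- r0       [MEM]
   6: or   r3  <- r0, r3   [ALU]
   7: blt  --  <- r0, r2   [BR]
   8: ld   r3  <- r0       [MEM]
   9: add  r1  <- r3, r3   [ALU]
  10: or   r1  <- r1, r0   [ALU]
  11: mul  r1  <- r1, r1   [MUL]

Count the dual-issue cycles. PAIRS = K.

PAIRS = 2

[0] i0  mul.MUL  -- WAW r1
[1] i1+i2  and.ALU st.MEM  -- pair
[2] i3  st.MEM  -- no-port MEM/MEM
[3] i4  st.MEM  -- no-port MEM/MEM
[4] i5+i6  ld.MEM or.ALU  -- pair
[5] i7  blt.BR  -- no-port BR/MEM
[6] i8  ld.MEM  -- RAW r3
[7] i9  add.ALU  -- RAW+WAW r1
[8] i10  or.ALU  -- RAW+WAW r1
[9] i11  mul.MUL  -- tail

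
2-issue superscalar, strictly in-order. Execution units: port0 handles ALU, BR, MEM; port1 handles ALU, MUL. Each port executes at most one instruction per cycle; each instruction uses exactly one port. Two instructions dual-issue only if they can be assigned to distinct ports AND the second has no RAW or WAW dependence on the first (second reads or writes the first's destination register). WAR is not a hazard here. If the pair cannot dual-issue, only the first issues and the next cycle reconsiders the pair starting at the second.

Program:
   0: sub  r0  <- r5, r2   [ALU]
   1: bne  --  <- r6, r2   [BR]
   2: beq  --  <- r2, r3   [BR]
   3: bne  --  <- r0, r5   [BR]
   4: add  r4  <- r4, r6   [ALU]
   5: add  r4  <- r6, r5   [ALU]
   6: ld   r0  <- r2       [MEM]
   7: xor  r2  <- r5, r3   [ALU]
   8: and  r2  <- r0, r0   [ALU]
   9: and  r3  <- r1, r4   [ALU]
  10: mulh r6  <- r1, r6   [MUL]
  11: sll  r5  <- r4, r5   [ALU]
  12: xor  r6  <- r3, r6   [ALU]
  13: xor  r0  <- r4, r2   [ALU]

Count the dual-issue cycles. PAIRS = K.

0. sub.ALU+bne.BR @i0+i1  | dual
1. beq.BR @i2  | no-port BR/BR
2. bne.BR+add.ALU @i3+i4  | dual
3. add.ALU+ld.MEM @i5+i6  | dual
4. xor.ALU @i7  | WAW r2
5. and.ALU+and.ALU @i8+i9  | dual
6. mulh.MUL+sll.ALU @i10+i11  | dual
7. xor.ALU+xor.ALU @i12+i13  | dual

PAIRS = 6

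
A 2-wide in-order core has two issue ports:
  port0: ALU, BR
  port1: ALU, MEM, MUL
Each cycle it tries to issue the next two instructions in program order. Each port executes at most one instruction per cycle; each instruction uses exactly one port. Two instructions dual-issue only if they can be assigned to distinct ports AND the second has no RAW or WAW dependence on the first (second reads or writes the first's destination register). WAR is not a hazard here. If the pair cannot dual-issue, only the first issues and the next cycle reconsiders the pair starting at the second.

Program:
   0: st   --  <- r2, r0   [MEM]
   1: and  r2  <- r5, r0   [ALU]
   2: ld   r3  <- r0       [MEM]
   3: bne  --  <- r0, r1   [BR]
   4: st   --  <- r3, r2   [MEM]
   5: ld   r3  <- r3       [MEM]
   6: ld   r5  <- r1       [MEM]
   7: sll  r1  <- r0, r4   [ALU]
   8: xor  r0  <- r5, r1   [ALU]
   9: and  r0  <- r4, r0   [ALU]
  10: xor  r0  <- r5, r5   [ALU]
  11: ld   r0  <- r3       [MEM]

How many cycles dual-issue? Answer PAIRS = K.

#0 head=0: st/and i0+i1 pair
#1 head=2: ld/bne i2+i3 pair
#2 head=4: st i4 no-port MEM/MEM
#3 head=5: ld i5 no-port MEM/MEM
#4 head=6: ld/sll i6+i7 pair
#5 head=8: xor i8 RAW+WAW r0
#6 head=9: and i9 WAW r0
#7 head=10: xor i10 WAW r0
#8 head=11: ld i11 tail

PAIRS = 3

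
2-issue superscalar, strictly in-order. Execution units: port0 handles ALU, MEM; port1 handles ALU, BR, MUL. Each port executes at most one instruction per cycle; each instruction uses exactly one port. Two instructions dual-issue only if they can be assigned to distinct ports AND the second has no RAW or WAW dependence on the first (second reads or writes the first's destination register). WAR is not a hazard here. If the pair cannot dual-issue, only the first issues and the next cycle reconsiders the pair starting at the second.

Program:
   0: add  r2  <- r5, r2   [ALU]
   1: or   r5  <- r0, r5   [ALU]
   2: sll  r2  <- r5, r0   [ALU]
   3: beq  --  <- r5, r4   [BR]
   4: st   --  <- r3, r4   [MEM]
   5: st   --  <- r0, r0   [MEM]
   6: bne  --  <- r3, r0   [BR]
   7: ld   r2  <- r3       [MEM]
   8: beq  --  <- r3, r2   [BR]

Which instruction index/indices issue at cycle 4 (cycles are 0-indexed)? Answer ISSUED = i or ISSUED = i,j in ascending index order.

ISSUED = 7

[0] i0&i1  add.ALU;or.ALU  -- dual
[1] i2&i3  sll.ALU;beq.BR  -- dual
[2] i4  st.MEM  -- no-port MEM/MEM
[3] i5&i6  st.MEM;bne.BR  -- dual
[4] i7  ld.MEM  -- RAW r2
[5] i8  beq.BR  -- tail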